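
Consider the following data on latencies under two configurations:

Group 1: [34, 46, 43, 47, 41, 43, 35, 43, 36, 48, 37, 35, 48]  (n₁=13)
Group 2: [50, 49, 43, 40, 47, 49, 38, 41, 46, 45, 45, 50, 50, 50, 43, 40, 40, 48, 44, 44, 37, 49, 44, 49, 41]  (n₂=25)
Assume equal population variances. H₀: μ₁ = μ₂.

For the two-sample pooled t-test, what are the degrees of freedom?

df = n₁ + n₂ − 2 = 13 + 25 − 2 = 36

degrees of freedom = 36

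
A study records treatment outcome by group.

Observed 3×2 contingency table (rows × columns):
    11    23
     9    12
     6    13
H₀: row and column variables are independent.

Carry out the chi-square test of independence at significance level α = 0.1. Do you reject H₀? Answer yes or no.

Row totals [34, 21, 19], col totals [26, 48], n=74
χ² = (11−11.95)²/11.95 + (23−22.05)²/22.05 + (9−7.38)²/7.38 + (12−13.62)²/13.62 + (6−6.68)²/6.68 + (13−12.32)²/12.32 = 0.7704
df = 2
p-value (upper-tail) = 0.68033
At α=0.1: p ≥ α → fail to reject H₀

reject H₀: no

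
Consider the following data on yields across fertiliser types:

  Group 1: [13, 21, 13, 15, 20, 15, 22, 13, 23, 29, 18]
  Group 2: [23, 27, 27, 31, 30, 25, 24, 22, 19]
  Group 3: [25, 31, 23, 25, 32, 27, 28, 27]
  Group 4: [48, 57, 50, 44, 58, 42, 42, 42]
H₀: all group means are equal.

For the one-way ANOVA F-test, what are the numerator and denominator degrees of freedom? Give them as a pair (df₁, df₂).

k = 4 groups, N = 36 total
df = (k−1, N−k) = (4−1, 36−4) = (3, 32)

degrees of freedom = [3, 32]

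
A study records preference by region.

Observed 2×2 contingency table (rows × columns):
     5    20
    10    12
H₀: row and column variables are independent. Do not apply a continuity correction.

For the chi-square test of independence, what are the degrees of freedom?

degrees of freedom = 1

df = (r−1)(c−1) = (2−1)·(2−1) = 1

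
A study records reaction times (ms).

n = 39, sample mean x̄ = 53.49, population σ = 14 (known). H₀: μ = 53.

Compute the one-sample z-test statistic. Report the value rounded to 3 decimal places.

SE = σ/√n = 14/√39 = 2.2418
z = (x̄−μ₀)/SE = (53.49−53)/2.2418 = 0.2186

test statistic = 0.219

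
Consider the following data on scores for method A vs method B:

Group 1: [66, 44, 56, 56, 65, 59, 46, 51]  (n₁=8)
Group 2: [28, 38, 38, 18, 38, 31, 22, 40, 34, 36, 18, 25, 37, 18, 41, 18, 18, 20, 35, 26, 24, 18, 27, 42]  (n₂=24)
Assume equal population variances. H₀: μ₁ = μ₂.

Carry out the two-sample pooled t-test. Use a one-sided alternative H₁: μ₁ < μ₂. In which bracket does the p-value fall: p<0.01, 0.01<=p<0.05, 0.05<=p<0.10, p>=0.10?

x̄₁=55.375, s₁=8.070, n₁=8
x̄₂=28.750, s₂=8.759, n₂=24
s_p² = [7·8.070² + 23·8.759²]/30 = 74.0125
SE = √(s_p²·(1/8+1/24)) = 3.5122
t = (55.375−28.750)/3.5122 = 7.5808
df = 30
p-value (one-sided, H₁ less) = 1.00000
→ bracket: p>=0.10

p-value bracket: p>=0.10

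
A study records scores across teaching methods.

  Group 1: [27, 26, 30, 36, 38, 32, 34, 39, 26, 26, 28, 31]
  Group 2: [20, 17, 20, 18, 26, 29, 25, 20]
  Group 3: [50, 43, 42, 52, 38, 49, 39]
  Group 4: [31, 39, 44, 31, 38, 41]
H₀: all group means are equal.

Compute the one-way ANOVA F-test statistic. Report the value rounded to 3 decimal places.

Group means [31.08, 21.88, 44.71, 37.33], grand mean 32.879
SSB = Σnᵢ(x̄ᵢ−x̄)² = 2106.962; SSW = ΣΣ(x−x̄ᵢ)² = 704.554
MSB = 2106.962/3 = 702.3205; MSW = 704.554/29 = 24.2950
F = MSB/MSW = 28.9081
df = (3, 29)

test statistic = 28.908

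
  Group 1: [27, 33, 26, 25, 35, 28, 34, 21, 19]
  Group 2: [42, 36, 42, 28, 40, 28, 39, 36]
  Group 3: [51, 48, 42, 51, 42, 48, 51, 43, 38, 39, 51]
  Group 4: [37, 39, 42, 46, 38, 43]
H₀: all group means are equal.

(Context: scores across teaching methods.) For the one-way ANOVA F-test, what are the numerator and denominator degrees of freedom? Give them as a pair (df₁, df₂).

k = 4 groups, N = 34 total
df = (k−1, N−k) = (4−1, 34−4) = (3, 30)

degrees of freedom = [3, 30]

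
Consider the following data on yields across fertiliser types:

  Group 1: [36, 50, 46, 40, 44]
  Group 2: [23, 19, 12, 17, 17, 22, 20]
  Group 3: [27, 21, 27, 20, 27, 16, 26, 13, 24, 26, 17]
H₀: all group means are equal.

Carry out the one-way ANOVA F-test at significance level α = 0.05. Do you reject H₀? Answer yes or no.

reject H₀: yes

Group means [43.20, 18.57, 22.18], grand mean 25.652
SSB = Σnᵢ(x̄ᵢ−x̄)² = 2023.067; SSW = ΣΣ(x−x̄ᵢ)² = 456.151
MSB = 2023.067/2 = 1011.5334; MSW = 456.151/20 = 22.8075
F = MSB/MSW = 44.3508
df = (2, 20)
p-value (upper-tail) = 0.00000
At α=0.05: p < α → reject H₀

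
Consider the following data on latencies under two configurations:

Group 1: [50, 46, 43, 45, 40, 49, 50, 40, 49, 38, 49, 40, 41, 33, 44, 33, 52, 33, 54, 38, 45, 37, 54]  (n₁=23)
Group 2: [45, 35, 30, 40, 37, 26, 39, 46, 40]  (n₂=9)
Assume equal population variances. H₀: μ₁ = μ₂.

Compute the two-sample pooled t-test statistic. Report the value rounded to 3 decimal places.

test statistic = 2.344

x̄₁=43.609, s₁=6.590, n₁=23
x̄₂=37.556, s₂=6.502, n₂=9
s_p² = [22·6.590² + 8·6.502²]/30 = 43.1233
SE = √(s_p²·(1/23+1/9)) = 2.5819
t = (43.609−37.556)/2.5819 = 2.3444
df = 30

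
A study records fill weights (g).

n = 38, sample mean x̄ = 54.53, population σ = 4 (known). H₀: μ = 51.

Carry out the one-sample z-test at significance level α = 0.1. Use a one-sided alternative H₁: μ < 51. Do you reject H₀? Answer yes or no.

SE = σ/√n = 4/√38 = 0.6489
z = (x̄−μ₀)/SE = (54.53−51)/0.6489 = 5.4401
p-value (one-sided, H₁ less) = 1.00000
At α=0.1: p ≥ α → fail to reject H₀

reject H₀: no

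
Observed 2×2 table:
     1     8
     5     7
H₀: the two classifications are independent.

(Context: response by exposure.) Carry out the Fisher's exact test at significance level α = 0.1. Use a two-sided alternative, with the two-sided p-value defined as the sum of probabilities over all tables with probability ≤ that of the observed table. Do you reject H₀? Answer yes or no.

Margins: r₁=9, r₂=12, c₁=6, c₂=15, n=21
p_obs = C(9,1)·C(12,5)/C(21,6); sum pmf over tables with pmf ≤ p_obs
p-value (two-sided) = 0.17780
At α=0.1: p ≥ α → fail to reject H₀

reject H₀: no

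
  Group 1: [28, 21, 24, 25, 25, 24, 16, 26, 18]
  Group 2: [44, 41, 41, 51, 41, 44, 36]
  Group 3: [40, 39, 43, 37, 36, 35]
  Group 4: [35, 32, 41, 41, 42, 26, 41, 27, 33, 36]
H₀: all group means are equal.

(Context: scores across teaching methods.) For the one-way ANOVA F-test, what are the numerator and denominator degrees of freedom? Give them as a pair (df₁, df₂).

k = 4 groups, N = 32 total
df = (k−1, N−k) = (4−1, 32−4) = (3, 28)

degrees of freedom = [3, 28]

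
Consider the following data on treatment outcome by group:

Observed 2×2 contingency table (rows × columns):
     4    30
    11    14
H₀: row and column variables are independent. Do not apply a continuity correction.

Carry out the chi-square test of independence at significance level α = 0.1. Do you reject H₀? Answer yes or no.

Row totals [34, 25], col totals [15, 44], n=59
χ² = (4−8.64)²/8.64 + (30−25.36)²/25.36 + (11−6.36)²/6.36 + (14−18.64)²/18.64 = 7.8957
df = 1
p-value (upper-tail) = 0.00496
At α=0.1: p < α → reject H₀

reject H₀: yes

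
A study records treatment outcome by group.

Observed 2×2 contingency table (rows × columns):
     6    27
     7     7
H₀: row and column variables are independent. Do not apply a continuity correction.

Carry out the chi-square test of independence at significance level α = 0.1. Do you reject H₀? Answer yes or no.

Row totals [33, 14], col totals [13, 34], n=47
χ² = (6−9.13)²/9.13 + (27−23.87)²/23.87 + (7−3.87)²/3.87 + (7−10.13)²/10.13 = 4.9736
df = 1
p-value (upper-tail) = 0.02574
At α=0.1: p < α → reject H₀

reject H₀: yes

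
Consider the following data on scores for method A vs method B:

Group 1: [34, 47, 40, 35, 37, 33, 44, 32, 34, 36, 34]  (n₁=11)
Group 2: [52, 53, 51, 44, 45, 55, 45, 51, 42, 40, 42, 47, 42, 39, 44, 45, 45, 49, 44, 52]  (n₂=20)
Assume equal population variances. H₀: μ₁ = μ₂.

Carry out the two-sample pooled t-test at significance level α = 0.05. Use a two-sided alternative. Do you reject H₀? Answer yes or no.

reject H₀: yes

x̄₁=36.909, s₁=4.805, n₁=11
x̄₂=46.350, s₂=4.637, n₂=20
s_p² = [10·4.805² + 19·4.637²]/29 = 22.0503
SE = √(s_p²·(1/11+1/20)) = 1.7627
t = (36.909−46.350)/1.7627 = -5.3560
df = 29
p-value (two-sided) = 0.00001
At α=0.05: p < α → reject H₀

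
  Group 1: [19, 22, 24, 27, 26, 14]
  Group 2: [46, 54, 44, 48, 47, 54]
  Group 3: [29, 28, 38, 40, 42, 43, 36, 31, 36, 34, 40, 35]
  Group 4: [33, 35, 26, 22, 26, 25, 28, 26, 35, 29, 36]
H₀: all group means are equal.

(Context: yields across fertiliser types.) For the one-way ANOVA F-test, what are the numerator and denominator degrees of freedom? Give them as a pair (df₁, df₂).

degrees of freedom = [3, 31]

k = 4 groups, N = 35 total
df = (k−1, N−k) = (4−1, 35−4) = (3, 31)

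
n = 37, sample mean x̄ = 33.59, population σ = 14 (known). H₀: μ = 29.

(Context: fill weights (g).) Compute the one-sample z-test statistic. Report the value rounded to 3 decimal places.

test statistic = 1.994

SE = σ/√n = 14/√37 = 2.3016
z = (x̄−μ₀)/SE = (33.59−29)/2.3016 = 1.9943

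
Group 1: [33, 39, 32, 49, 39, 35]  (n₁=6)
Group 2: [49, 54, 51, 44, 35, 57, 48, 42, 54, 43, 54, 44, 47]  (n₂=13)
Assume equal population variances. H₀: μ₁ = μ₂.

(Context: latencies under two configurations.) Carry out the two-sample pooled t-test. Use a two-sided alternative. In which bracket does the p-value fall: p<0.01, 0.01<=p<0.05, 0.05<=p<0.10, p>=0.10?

x̄₁=37.833, s₁=6.210, n₁=6
x̄₂=47.846, s₂=6.203, n₂=13
s_p² = [5·6.210² + 12·6.203²]/17 = 38.5015
SE = √(s_p²·(1/6+1/13)) = 3.0624
t = (37.833−47.846)/3.0624 = -3.2696
df = 17
p-value (two-sided) = 0.00452
→ bracket: p<0.01

p-value bracket: p<0.01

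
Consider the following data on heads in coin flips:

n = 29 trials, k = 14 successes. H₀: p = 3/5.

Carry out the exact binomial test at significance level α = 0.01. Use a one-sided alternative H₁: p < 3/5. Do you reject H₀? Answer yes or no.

Exact binomial: n=29, k=14, p₀=3/5=0.6000
P(X≤14) from Σ C(n,i)·p₀^i·(1−p₀)^(n−i)
p-value (one-sided, H₁ less) = 0.13621
At α=0.01: p ≥ α → fail to reject H₀

reject H₀: no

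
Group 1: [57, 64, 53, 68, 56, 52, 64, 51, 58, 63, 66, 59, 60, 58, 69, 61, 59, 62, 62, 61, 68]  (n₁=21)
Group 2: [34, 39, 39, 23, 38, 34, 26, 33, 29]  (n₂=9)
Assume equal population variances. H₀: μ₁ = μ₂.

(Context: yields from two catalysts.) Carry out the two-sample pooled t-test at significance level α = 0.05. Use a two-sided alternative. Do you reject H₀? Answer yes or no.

x̄₁=60.524, s₁=5.095, n₁=21
x̄₂=32.778, s₂=5.740, n₂=9
s_p² = [20·5.095² + 8·5.740²]/28 = 27.9569
SE = √(s_p²·(1/21+1/9)) = 2.1066
t = (60.524−32.778)/2.1066 = 13.1712
df = 28
p-value (two-sided) = 0.00000
At α=0.05: p < α → reject H₀

reject H₀: yes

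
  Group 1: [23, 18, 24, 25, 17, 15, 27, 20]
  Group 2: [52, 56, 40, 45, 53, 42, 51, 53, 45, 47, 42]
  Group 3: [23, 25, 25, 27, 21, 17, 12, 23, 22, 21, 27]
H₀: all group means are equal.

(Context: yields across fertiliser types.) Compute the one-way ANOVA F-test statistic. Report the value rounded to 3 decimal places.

test statistic = 104.132

Group means [21.12, 47.82, 22.09], grand mean 31.267
SSB = Σnᵢ(x̄ᵢ−x̄)² = 4762.446; SSW = ΣΣ(x−x̄ᵢ)² = 617.420
MSB = 4762.446/2 = 2381.2231; MSW = 617.420/27 = 22.8674
F = MSB/MSW = 104.1317
df = (2, 27)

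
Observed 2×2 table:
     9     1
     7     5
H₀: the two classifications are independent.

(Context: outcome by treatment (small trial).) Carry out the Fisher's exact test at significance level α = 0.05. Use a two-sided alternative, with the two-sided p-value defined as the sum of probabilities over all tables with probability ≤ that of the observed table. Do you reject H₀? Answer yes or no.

reject H₀: no

Margins: r₁=10, r₂=12, c₁=16, c₂=6, n=22
p_obs = C(10,9)·C(12,7)/C(22,16); sum pmf over tables with pmf ≤ p_obs
p-value (two-sided) = 0.16188
At α=0.05: p ≥ α → fail to reject H₀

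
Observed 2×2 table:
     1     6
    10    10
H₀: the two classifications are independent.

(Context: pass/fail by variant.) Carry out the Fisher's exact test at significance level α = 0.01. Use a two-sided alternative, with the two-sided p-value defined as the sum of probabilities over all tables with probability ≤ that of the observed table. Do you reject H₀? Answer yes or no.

Margins: r₁=7, r₂=20, c₁=11, c₂=16, n=27
p_obs = C(7,1)·C(20,10)/C(27,11); sum pmf over tables with pmf ≤ p_obs
p-value (two-sided) = 0.18320
At α=0.01: p ≥ α → fail to reject H₀

reject H₀: no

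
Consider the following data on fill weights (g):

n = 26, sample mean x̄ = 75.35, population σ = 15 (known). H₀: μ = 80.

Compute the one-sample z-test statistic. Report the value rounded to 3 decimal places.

test statistic = -1.581

SE = σ/√n = 15/√26 = 2.9417
z = (x̄−μ₀)/SE = (75.35−80)/2.9417 = -1.5807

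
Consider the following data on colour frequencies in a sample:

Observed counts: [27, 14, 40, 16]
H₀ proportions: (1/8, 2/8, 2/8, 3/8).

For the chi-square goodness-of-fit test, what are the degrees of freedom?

degrees of freedom = 3

df = k − 1 = 4 − 1 = 3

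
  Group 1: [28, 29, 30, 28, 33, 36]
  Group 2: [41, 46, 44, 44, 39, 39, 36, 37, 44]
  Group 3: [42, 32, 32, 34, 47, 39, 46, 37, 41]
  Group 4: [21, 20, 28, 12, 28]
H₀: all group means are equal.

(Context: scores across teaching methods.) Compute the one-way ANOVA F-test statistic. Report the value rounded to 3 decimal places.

test statistic = 20.850

Group means [30.67, 41.11, 38.89, 21.80], grand mean 34.931
SSB = Σnᵢ(x̄ᵢ−x̄)² = 1455.951; SSW = ΣΣ(x−x̄ᵢ)² = 581.911
MSB = 1455.951/3 = 485.3170; MSW = 581.911/25 = 23.2764
F = MSB/MSW = 20.8501
df = (3, 25)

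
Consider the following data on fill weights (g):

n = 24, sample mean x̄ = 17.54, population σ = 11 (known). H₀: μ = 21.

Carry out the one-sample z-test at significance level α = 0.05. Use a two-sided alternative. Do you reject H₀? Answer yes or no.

reject H₀: no

SE = σ/√n = 11/√24 = 2.2454
z = (x̄−μ₀)/SE = (17.54−21)/2.2454 = -1.5410
p-value (two-sided) = 0.12333
At α=0.05: p ≥ α → fail to reject H₀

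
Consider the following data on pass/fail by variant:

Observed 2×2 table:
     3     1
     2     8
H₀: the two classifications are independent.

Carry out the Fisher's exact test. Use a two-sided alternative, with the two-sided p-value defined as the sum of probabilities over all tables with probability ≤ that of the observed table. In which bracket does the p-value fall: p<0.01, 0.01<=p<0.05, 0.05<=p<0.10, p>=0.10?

p-value bracket: 0.05<=p<0.10

Margins: r₁=4, r₂=10, c₁=5, c₂=9, n=14
p_obs = C(4,3)·C(10,2)/C(14,5); sum pmf over tables with pmf ≤ p_obs
p-value (two-sided) = 0.09491
→ bracket: 0.05<=p<0.10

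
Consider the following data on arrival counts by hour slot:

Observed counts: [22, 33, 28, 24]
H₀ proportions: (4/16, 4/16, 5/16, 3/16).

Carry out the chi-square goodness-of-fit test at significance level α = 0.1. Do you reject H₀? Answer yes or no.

reject H₀: no

n = 107; E_i = n·p_i = [26.75, 26.75, 33.44, 20.06]
χ² = (22−26.75)²/26.75 + (33−26.75)²/26.75 + (28−33.44)²/33.44 + (24−20.06)²/20.06 = 3.9607
df = 3
p-value (upper-tail) = 0.26573
At α=0.1: p ≥ α → fail to reject H₀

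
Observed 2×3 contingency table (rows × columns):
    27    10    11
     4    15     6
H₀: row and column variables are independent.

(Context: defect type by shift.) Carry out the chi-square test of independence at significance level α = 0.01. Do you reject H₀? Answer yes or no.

reject H₀: yes

Row totals [48, 25], col totals [31, 25, 17], n=73
χ² = (27−20.38)²/20.38 + (10−16.44)²/16.44 + (11−11.18)²/11.18 + (4−10.62)²/10.62 + (15−8.56)²/8.56 + (6−5.82)²/5.82 = 13.6428
df = 2
p-value (upper-tail) = 0.00109
At α=0.01: p < α → reject H₀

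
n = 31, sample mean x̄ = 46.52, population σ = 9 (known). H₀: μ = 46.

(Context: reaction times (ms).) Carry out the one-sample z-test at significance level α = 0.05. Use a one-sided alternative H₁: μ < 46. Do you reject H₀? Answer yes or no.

SE = σ/√n = 9/√31 = 1.6164
z = (x̄−μ₀)/SE = (46.52−46)/1.6164 = 0.3217
p-value (one-sided, H₁ less) = 0.62616
At α=0.05: p ≥ α → fail to reject H₀

reject H₀: no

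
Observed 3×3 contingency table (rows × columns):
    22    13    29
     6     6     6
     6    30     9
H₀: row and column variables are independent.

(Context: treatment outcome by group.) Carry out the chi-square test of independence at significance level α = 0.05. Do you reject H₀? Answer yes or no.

reject H₀: yes

Row totals [64, 18, 45], col totals [34, 49, 44], n=127
χ² = (22−17.13)²/17.13 + (13−24.69)²/24.69 + (29−22.17)²/22.17 + (6−4.82)²/4.82 + (6−6.94)²/6.94 + (6−6.24)²/6.24 + (6−12.05)²/12.05 + (30−17.36)²/17.36 + (9−15.59)²/15.59 = 24.4683
df = 4
p-value (upper-tail) = 0.00006
At α=0.05: p < α → reject H₀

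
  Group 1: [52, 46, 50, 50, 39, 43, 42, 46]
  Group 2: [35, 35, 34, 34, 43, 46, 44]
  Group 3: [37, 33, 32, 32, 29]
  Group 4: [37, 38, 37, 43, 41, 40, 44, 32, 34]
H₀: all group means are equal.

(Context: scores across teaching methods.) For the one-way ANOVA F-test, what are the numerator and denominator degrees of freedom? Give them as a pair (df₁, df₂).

k = 4 groups, N = 29 total
df = (k−1, N−k) = (4−1, 29−4) = (3, 25)

degrees of freedom = [3, 25]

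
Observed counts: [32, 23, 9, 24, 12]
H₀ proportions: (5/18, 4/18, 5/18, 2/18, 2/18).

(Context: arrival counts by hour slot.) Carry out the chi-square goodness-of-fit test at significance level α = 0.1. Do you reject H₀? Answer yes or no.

n = 100; E_i = n·p_i = [27.78, 22.22, 27.78, 11.11, 11.11]
χ² = (32−27.78)²/27.78 + (23−22.22)²/22.22 + (9−27.78)²/27.78 + (24−11.11)²/11.11 + (12−11.11)²/11.11 = 28.3850
df = 4
p-value (upper-tail) = 0.00001
At α=0.1: p < α → reject H₀

reject H₀: yes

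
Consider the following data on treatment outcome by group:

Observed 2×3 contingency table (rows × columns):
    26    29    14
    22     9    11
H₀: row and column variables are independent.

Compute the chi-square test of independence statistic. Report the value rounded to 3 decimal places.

Row totals [69, 42], col totals [48, 38, 25], n=111
χ² = (26−29.84)²/29.84 + (29−23.62)²/23.62 + (14−15.54)²/15.54 + (22−18.16)²/18.16 + (9−14.38)²/14.38 + (11−9.46)²/9.46 = 4.9446
df = 2

test statistic = 4.945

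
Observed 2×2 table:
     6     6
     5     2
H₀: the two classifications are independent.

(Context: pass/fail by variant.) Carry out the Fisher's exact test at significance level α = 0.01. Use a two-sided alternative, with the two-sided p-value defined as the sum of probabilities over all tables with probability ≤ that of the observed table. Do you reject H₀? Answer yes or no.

Margins: r₁=12, r₂=7, c₁=11, c₂=8, n=19
p_obs = C(12,6)·C(7,5)/C(19,11); sum pmf over tables with pmf ≤ p_obs
p-value (two-sided) = 0.63325
At α=0.01: p ≥ α → fail to reject H₀

reject H₀: no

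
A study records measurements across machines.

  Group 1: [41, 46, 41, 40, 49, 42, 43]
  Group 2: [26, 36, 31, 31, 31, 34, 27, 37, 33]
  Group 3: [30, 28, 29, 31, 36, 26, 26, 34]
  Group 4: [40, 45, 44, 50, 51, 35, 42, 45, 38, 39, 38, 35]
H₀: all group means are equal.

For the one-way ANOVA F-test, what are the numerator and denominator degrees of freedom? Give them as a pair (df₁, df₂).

k = 4 groups, N = 36 total
df = (k−1, N−k) = (4−1, 36−4) = (3, 32)

degrees of freedom = [3, 32]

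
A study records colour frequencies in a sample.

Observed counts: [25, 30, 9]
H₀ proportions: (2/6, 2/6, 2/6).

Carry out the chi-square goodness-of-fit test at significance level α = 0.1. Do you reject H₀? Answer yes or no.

reject H₀: yes

n = 64; E_i = n·p_i = [21.33, 21.33, 21.33]
χ² = (25−21.33)²/21.33 + (30−21.33)²/21.33 + (9−21.33)²/21.33 = 11.2812
df = 2
p-value (upper-tail) = 0.00355
At α=0.1: p < α → reject H₀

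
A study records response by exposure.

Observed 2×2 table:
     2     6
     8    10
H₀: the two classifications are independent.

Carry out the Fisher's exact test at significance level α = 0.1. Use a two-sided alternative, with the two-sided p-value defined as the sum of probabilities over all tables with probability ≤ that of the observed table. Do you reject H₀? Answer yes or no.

reject H₀: no

Margins: r₁=8, r₂=18, c₁=10, c₂=16, n=26
p_obs = C(8,2)·C(18,8)/C(26,10); sum pmf over tables with pmf ≤ p_obs
p-value (two-sided) = 0.41985
At α=0.1: p ≥ α → fail to reject H₀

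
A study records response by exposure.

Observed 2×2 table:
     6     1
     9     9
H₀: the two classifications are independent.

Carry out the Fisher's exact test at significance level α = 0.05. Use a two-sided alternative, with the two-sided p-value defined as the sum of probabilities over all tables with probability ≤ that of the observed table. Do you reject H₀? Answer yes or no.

Margins: r₁=7, r₂=18, c₁=15, c₂=10, n=25
p_obs = C(7,6)·C(18,9)/C(25,15); sum pmf over tables with pmf ≤ p_obs
p-value (two-sided) = 0.17935
At α=0.05: p ≥ α → fail to reject H₀

reject H₀: no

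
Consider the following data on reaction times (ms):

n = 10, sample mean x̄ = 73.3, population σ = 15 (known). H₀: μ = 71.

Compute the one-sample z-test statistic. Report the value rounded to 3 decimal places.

test statistic = 0.485

SE = σ/√n = 15/√10 = 4.7434
z = (x̄−μ₀)/SE = (73.3−71)/4.7434 = 0.4849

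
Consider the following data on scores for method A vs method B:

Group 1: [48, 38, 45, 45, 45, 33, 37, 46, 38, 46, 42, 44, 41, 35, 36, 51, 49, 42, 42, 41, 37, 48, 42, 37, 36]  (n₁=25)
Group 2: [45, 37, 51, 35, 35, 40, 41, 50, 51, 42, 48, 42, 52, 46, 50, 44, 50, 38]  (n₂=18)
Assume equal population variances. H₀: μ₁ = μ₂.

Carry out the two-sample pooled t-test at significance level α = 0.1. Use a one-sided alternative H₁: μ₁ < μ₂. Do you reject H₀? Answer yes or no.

reject H₀: yes

x̄₁=41.760, s₁=4.893, n₁=25
x̄₂=44.278, s₂=5.788, n₂=18
s_p² = [24·4.893² + 17·5.788²]/41 = 27.9066
SE = √(s_p²·(1/25+1/18)) = 1.6330
t = (41.760−44.278)/1.6330 = -1.5418
df = 41
p-value (one-sided, H₁ less) = 0.06540
At α=0.1: p < α → reject H₀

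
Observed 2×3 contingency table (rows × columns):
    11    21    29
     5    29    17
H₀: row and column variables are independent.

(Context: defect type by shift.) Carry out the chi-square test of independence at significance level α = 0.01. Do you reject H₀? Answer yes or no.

reject H₀: no

Row totals [61, 51], col totals [16, 50, 46], n=112
χ² = (11−8.71)²/8.71 + (21−27.23)²/27.23 + (29−25.05)²/25.05 + (5−7.29)²/7.29 + (29−22.77)²/22.77 + (17−20.95)²/20.95 = 5.8139
df = 2
p-value (upper-tail) = 0.05464
At α=0.01: p ≥ α → fail to reject H₀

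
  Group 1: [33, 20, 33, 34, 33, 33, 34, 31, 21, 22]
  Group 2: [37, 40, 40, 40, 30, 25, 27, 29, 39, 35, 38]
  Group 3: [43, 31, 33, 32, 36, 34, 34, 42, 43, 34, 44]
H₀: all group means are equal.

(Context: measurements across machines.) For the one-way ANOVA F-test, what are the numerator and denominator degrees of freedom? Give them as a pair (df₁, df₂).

k = 3 groups, N = 32 total
df = (k−1, N−k) = (3−1, 32−3) = (2, 29)

degrees of freedom = [2, 29]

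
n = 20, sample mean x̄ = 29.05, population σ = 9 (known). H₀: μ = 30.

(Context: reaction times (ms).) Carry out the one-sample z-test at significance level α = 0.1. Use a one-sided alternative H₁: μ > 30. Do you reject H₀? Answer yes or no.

reject H₀: no

SE = σ/√n = 9/√20 = 2.0125
z = (x̄−μ₀)/SE = (29.05−30)/2.0125 = -0.4721
p-value (one-sided, H₁ greater) = 0.68156
At α=0.1: p ≥ α → fail to reject H₀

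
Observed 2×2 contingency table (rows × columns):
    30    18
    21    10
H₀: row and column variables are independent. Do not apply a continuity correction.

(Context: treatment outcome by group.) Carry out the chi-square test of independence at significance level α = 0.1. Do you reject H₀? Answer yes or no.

Row totals [48, 31], col totals [51, 28], n=79
χ² = (30−30.99)²/30.99 + (18−17.01)²/17.01 + (21−20.01)²/20.01 + (10−10.99)²/10.99 = 0.2262
df = 1
p-value (upper-tail) = 0.63436
At α=0.1: p ≥ α → fail to reject H₀

reject H₀: no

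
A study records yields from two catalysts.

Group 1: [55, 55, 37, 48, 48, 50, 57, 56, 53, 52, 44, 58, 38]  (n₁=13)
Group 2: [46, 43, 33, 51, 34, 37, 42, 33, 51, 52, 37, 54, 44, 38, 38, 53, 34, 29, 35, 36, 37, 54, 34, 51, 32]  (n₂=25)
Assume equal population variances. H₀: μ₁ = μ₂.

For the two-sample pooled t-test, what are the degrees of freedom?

df = n₁ + n₂ − 2 = 13 + 25 − 2 = 36

degrees of freedom = 36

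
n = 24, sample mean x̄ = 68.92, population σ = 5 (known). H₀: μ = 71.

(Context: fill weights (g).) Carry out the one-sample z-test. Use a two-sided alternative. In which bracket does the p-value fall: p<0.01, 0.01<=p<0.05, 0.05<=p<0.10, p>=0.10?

SE = σ/√n = 5/√24 = 1.0206
z = (x̄−μ₀)/SE = (68.92−71)/1.0206 = -2.0380
p-value (two-sided) = 0.04155
→ bracket: 0.01<=p<0.05

p-value bracket: 0.01<=p<0.05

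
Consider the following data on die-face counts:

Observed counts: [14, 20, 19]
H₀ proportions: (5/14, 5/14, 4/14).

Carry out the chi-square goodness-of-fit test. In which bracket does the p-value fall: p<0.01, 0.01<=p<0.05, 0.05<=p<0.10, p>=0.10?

p-value bracket: p>=0.10

n = 53; E_i = n·p_i = [18.93, 18.93, 15.14]
χ² = (14−18.93)²/18.93 + (20−18.93)²/18.93 + (19−15.14)²/15.14 = 2.3264
df = 2
p-value (upper-tail) = 0.31248
→ bracket: p>=0.10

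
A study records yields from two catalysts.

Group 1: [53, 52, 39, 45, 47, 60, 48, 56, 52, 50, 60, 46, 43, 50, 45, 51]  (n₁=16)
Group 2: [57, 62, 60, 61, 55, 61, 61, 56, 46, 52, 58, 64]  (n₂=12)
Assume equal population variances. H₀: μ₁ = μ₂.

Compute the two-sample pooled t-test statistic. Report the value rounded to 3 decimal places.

x̄₁=49.812, s₁=5.788, n₁=16
x̄₂=57.750, s₂=5.011, n₂=12
s_p² = [15·5.788² + 11·5.011²]/26 = 29.9495
SE = √(s_p²·(1/16+1/12)) = 2.0899
t = (49.812−57.750)/2.0899 = -3.7980
df = 26

test statistic = -3.798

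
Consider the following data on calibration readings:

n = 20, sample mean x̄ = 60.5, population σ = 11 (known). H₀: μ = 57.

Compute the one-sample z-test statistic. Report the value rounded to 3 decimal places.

SE = σ/√n = 11/√20 = 2.4597
z = (x̄−μ₀)/SE = (60.5−57)/2.4597 = 1.4230

test statistic = 1.423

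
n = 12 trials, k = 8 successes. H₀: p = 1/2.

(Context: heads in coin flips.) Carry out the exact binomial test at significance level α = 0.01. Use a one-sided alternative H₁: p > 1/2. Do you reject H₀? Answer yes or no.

reject H₀: no

Exact binomial: n=12, k=8, p₀=1/2=0.5000
P(X≥8) from Σ C(n,i)·p₀^i·(1−p₀)^(n−i)
p-value (one-sided, H₁ greater) = 0.19385
At α=0.01: p ≥ α → fail to reject H₀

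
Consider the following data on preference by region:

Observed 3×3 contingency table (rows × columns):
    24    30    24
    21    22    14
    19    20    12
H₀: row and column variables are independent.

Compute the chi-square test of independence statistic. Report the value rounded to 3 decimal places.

Row totals [78, 57, 51], col totals [64, 72, 50], n=186
χ² = (24−26.84)²/26.84 + (30−30.19)²/30.19 + (24−20.97)²/20.97 + (21−19.61)²/19.61 + (22−22.06)²/22.06 + (14−15.32)²/15.32 + (19−17.55)²/17.55 + (20−19.74)²/19.74 + (12−13.71)²/13.71 = 1.2891
df = 4

test statistic = 1.289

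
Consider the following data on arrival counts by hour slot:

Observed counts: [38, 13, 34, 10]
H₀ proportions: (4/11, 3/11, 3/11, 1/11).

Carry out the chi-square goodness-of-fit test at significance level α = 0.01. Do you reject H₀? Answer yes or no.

n = 95; E_i = n·p_i = [34.55, 25.91, 25.91, 8.64]
χ² = (38−34.55)²/34.55 + (13−25.91)²/25.91 + (34−25.91)²/25.91 + (10−8.64)²/8.64 = 9.5193
df = 3
p-value (upper-tail) = 0.02313
At α=0.01: p ≥ α → fail to reject H₀

reject H₀: no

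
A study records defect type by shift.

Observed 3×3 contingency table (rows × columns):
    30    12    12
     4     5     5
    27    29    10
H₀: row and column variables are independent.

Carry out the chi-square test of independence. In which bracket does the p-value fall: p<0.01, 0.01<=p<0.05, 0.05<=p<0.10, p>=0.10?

Row totals [54, 14, 66], col totals [61, 46, 27], n=134
χ² = (30−24.58)²/24.58 + (12−18.54)²/18.54 + (12−10.88)²/10.88 + (4−6.37)²/6.37 + (5−4.81)²/4.81 + (5−2.82)²/2.82 + (27−30.04)²/30.04 + (29−22.66)²/22.66 + (10−13.30)²/13.30 = 9.0922
df = 4
p-value (upper-tail) = 0.05884
→ bracket: 0.05<=p<0.10

p-value bracket: 0.05<=p<0.10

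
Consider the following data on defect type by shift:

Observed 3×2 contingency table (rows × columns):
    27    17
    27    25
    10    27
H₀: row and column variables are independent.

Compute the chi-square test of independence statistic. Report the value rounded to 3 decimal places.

test statistic = 9.987

Row totals [44, 52, 37], col totals [64, 69], n=133
χ² = (27−21.17)²/21.17 + (17−22.83)²/22.83 + (27−25.02)²/25.02 + (25−26.98)²/26.98 + (10−17.80)²/17.80 + (27−19.20)²/19.20 = 9.9866
df = 2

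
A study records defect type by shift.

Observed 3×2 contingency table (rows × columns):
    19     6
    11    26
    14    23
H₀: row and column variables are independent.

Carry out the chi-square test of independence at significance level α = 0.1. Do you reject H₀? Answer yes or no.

reject H₀: yes

Row totals [25, 37, 37], col totals [44, 55], n=99
χ² = (19−11.11)²/11.11 + (6−13.89)²/13.89 + (11−16.44)²/16.44 + (26−20.56)²/20.56 + (14−16.44)²/16.44 + (23−20.56)²/20.56 = 13.9806
df = 2
p-value (upper-tail) = 0.00092
At α=0.1: p < α → reject H₀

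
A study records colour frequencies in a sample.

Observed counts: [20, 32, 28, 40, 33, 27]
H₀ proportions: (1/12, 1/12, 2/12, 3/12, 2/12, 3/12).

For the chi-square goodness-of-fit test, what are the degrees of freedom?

degrees of freedom = 5

df = k − 1 = 6 − 1 = 5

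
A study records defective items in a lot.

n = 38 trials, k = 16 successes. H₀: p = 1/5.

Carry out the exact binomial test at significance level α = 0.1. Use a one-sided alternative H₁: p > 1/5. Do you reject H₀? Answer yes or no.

Exact binomial: n=38, k=16, p₀=1/5=0.2000
P(X≥16) from Σ C(n,i)·p₀^i·(1−p₀)^(n−i)
p-value (one-sided, H₁ greater) = 0.00156
At α=0.1: p < α → reject H₀

reject H₀: yes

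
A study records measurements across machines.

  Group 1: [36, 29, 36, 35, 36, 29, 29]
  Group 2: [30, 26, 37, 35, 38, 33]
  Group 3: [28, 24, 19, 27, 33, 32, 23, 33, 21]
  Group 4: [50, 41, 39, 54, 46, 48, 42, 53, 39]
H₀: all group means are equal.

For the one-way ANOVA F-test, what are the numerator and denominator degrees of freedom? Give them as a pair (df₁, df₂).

k = 4 groups, N = 31 total
df = (k−1, N−k) = (4−1, 31−4) = (3, 27)

degrees of freedom = [3, 27]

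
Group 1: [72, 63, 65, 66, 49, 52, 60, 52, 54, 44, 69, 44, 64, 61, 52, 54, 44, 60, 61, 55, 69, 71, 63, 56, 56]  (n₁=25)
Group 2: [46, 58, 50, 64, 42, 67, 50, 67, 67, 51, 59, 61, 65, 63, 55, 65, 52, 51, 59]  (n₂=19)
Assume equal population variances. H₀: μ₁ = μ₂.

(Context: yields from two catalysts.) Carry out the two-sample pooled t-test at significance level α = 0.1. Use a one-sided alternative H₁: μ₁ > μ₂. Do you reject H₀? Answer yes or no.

reject H₀: no

x̄₁=58.240, s₁=8.308, n₁=25
x̄₂=57.474, s₂=7.741, n₂=19
s_p² = [24·8.308² + 18·7.741²]/42 = 65.1261
SE = √(s_p²·(1/25+1/19)) = 2.4562
t = (58.240−57.474)/2.4562 = 0.3120
df = 42
p-value (one-sided, H₁ greater) = 0.37829
At α=0.1: p ≥ α → fail to reject H₀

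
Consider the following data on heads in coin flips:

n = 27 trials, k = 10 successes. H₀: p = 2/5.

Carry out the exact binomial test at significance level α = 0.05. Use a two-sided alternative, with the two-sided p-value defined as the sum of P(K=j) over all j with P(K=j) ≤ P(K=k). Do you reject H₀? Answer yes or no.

Exact binomial: n=27, k=10, p₀=2/5=0.4000
P(X=j) = C(n,j)·p₀^j·(1−p₀)^(n−j); p = Σ P(X=j) over j with P(X=j) ≤ P(X=10)
p-value (two-sided) = 0.84573
At α=0.05: p ≥ α → fail to reject H₀

reject H₀: no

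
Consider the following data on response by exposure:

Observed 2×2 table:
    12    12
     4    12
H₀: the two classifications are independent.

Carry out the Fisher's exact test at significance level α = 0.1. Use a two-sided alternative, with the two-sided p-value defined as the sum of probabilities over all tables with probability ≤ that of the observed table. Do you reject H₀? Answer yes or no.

reject H₀: no

Margins: r₁=24, r₂=16, c₁=16, c₂=24, n=40
p_obs = C(24,12)·C(16,4)/C(40,16); sum pmf over tables with pmf ≤ p_obs
p-value (two-sided) = 0.18806
At α=0.1: p ≥ α → fail to reject H₀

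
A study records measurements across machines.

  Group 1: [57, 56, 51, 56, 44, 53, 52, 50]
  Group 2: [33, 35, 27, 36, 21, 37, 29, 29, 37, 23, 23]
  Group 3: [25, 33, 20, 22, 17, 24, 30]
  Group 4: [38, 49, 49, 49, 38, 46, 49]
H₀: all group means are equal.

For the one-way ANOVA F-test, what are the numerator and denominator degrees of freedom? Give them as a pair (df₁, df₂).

k = 4 groups, N = 33 total
df = (k−1, N−k) = (4−1, 33−4) = (3, 29)

degrees of freedom = [3, 29]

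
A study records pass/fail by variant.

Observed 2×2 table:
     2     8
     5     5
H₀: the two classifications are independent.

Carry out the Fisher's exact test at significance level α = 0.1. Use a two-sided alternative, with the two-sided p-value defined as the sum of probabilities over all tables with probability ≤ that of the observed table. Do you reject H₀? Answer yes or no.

Margins: r₁=10, r₂=10, c₁=7, c₂=13, n=20
p_obs = C(10,2)·C(10,5)/C(20,7); sum pmf over tables with pmf ≤ p_obs
p-value (two-sided) = 0.34985
At α=0.1: p ≥ α → fail to reject H₀

reject H₀: no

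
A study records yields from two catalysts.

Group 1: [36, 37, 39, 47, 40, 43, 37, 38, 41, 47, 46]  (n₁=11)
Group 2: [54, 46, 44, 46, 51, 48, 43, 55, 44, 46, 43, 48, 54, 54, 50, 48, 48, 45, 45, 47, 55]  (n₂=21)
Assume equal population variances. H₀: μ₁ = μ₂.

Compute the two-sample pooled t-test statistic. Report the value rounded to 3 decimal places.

test statistic = -4.784

x̄₁=41.000, s₁=4.147, n₁=11
x̄₂=48.286, s₂=4.064, n₂=21
s_p² = [10·4.147² + 20·4.064²]/30 = 16.7429
SE = √(s_p²·(1/11+1/21)) = 1.5229
t = (41.000−48.286)/1.5229 = -4.7840
df = 30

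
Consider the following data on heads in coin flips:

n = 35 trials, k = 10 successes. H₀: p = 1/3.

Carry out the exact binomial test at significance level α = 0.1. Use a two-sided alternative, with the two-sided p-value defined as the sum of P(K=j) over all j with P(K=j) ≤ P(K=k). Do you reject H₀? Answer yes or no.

reject H₀: no

Exact binomial: n=35, k=10, p₀=1/3=0.3333
P(X=j) = C(n,j)·p₀^j·(1−p₀)^(n−j); p = Σ P(X=j) over j with P(X=j) ≤ P(X=10)
p-value (two-sided) = 0.59641
At α=0.1: p ≥ α → fail to reject H₀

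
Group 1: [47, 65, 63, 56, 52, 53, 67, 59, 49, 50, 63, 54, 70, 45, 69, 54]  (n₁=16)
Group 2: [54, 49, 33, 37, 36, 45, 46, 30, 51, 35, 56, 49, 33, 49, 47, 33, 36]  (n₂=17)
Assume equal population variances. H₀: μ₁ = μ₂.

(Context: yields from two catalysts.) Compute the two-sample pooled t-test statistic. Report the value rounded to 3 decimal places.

test statistic = 5.194

x̄₁=57.250, s₁=8.037, n₁=16
x̄₂=42.294, s₂=8.476, n₂=17
s_p² = [15·8.037² + 16·8.476²]/31 = 68.3397
SE = √(s_p²·(1/16+1/17)) = 2.8794
t = (57.250−42.294)/2.8794 = 5.1940
df = 31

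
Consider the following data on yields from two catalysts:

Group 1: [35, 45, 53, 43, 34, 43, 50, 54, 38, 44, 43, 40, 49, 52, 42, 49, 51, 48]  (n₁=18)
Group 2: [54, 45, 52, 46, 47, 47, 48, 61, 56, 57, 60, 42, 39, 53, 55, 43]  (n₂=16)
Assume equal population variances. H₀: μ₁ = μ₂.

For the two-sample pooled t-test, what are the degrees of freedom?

df = n₁ + n₂ − 2 = 18 + 16 − 2 = 32

degrees of freedom = 32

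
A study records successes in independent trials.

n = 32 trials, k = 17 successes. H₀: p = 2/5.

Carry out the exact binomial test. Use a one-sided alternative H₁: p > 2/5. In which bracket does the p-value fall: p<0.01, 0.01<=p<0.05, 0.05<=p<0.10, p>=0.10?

Exact binomial: n=32, k=17, p₀=2/5=0.4000
P(X≥17) from Σ C(n,i)·p₀^i·(1−p₀)^(n−i)
p-value (one-sided, H₁ greater) = 0.09197
→ bracket: 0.05<=p<0.10

p-value bracket: 0.05<=p<0.10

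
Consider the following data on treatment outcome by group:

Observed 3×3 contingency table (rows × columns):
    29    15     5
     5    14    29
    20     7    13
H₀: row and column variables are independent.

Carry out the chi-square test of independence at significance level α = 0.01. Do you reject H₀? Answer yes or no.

Row totals [49, 48, 40], col totals [54, 36, 47], n=137
χ² = (29−19.31)²/19.31 + (15−12.88)²/12.88 + (5−16.81)²/16.81 + (5−18.92)²/18.92 + (14−12.61)²/12.61 + (29−16.47)²/16.47 + (20−15.77)²/15.77 + (7−10.51)²/10.51 + (13−13.72)²/13.72 = 35.7852
df = 4
p-value (upper-tail) = 0.00000
At α=0.01: p < α → reject H₀

reject H₀: yes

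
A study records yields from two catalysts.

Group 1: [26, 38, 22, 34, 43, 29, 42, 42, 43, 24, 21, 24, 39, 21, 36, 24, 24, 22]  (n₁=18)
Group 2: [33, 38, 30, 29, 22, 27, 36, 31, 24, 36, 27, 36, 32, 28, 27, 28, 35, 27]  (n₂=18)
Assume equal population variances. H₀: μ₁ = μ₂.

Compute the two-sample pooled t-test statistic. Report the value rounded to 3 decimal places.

x̄₁=30.778, s₁=8.620, n₁=18
x̄₂=30.333, s₂=4.563, n₂=18
s_p² = [17·8.620² + 17·4.563²]/34 = 47.5621
SE = √(s_p²·(1/18+1/18)) = 2.2988
t = (30.778−30.333)/2.2988 = 0.1933
df = 34

test statistic = 0.193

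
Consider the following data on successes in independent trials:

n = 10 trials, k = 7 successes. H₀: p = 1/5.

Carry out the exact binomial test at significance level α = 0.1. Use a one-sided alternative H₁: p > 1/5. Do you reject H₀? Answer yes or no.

reject H₀: yes

Exact binomial: n=10, k=7, p₀=1/5=0.2000
P(X≥7) from Σ C(n,i)·p₀^i·(1−p₀)^(n−i)
p-value (one-sided, H₁ greater) = 0.00086
At α=0.1: p < α → reject H₀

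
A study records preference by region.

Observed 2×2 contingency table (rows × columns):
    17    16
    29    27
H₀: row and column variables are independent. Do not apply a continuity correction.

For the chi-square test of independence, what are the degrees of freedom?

degrees of freedom = 1

df = (r−1)(c−1) = (2−1)·(2−1) = 1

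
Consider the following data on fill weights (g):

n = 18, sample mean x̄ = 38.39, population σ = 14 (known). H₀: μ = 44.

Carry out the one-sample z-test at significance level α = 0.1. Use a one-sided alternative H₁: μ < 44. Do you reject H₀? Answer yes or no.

SE = σ/√n = 14/√18 = 3.2998
z = (x̄−μ₀)/SE = (38.39−44)/3.2998 = -1.7001
p-value (one-sided, H₁ less) = 0.04456
At α=0.1: p < α → reject H₀

reject H₀: yes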